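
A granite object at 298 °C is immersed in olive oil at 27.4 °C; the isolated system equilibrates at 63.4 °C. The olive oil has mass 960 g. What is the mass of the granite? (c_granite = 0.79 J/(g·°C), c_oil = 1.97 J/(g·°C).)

m ≈ 367 g

Setting the total heat transfer to zero:
m·0.79·(63.4 − 298) + 960·1.97·(63.4 − 27.4) = 0
-185.33 m = -68083
m = -68083/-185.33 ≈ 367.4 g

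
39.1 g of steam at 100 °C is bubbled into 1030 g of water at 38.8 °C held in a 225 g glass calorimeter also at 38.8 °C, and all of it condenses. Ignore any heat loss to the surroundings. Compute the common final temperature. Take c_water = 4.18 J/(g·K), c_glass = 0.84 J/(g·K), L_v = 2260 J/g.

Taking heat into each body as positive, Σ m c ΔT = 0:
steam→water at 100 °C releases m L_v = 39.1·2260 = 88366
  condensed water 100 °C→T: 163.44(T − 100)
  water warms: 1030·4.18·(T − 38.8) = 4305.4(T − 38.8)
  glass cup: 225·0.84·(T − 38.8) = 189(T − 38.8)
4657.8 T = 88366 + 16344 + 174383 = 279093
T ≈ 59.92 °C, under the boiling point, so the assumption holds.

T_f ≈ 59.9 °C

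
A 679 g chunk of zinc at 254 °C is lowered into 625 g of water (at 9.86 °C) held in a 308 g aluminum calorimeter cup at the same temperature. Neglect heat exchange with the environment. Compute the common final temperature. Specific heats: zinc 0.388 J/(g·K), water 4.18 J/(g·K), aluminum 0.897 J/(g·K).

Net heat exchanged in the isolated system is zero:
679·0.388·(T − 254) + 625·4.18·(T − 9.86) + 308·0.897·(T − 9.86) = 0
263.45(T − 254) + 2612.5(T − 9.86) + 276.28(T − 9.86) = 0
(263.45 + 2612.5 + 276.28) T = 263.45·254 + 2612.5·9.86 + 276.28·9.86
T = 95400/3152.2 ≈ 30.26 °C

T_f ≈ 30.3 °C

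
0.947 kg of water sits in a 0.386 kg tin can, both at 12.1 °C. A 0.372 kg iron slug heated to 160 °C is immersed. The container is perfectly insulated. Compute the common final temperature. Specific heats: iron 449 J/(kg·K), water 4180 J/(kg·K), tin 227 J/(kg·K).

With ΣQ=0 the equilibrium temperature is the m·c-weighted mean:
T_f = (167.03×160 + 3958.5×12.1 + 87.62×12.1) / (167.03 + 3958.5 + 87.62)
    = 75682 / 4213.1 ≈ 17.96 °C

T_f ≈ 18.0 °C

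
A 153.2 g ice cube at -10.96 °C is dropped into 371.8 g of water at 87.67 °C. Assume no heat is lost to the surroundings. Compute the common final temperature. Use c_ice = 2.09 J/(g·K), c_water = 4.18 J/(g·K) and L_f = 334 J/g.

Heat gained plus heat lost sum to zero:
ice -10.96→0 °C: 153.2×2.09×10.96 = 3509.3; latent heat to melt: 153.2×334 = 51169; meltwater 0→T: 153.2×4.18×T = 640.38 T; water: 1554.1(T − 87.67)
2194.5 T = 136250 − 54678 = 81572
T ≈ 37.17 °C. Since T > 0 °C, the all-ice-melts assumption holds.

T_f ≈ 37.2 °C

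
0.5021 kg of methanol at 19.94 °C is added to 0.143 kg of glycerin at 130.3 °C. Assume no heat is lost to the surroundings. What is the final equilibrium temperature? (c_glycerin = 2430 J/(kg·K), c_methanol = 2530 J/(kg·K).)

T_f ≈ 43.6 °C

Taking heat into each body as positive, Σ m c ΔT = 0:
0.143×2430×(T − 130.3) + 0.5021×2530×(T − 19.94) = 0
1617.8 T = 70608
T ≈ 43.64 °C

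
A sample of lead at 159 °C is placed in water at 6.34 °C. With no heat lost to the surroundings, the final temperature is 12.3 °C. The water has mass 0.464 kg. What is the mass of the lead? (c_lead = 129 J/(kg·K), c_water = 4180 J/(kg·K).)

m ≈ 0.611 kg

Heat gained plus heat lost sum to zero:
m·129·(12.3 − 159) + 0.464·4180·(12.3 − 6.34) = 0
-18924 m = -11560
m = -11560/-18924 ≈ 0.6108 kg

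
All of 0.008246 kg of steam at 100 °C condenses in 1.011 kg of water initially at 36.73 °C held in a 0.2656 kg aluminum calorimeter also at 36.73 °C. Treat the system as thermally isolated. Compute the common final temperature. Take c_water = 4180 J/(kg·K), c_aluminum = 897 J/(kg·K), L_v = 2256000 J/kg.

T_f ≈ 41.3 °C

Let T be the final temperature. ΣQ_i = 0:
condense steam: −0.008246×2256000 = −18603
  condensate cools 100→T: 0.008246×4180×(T − 100) = 34.47(T − 100)
  original water: 4226(T − 36.73)
  aluminum cup: 0.2656×897×(T − 36.73) = 238.24(T − 36.73)
4498.7 T = 18603 + 3446.8 + 163971 = 186021
T ≈ 41.35 °C — below 100 °C, confirming all the steam condensed.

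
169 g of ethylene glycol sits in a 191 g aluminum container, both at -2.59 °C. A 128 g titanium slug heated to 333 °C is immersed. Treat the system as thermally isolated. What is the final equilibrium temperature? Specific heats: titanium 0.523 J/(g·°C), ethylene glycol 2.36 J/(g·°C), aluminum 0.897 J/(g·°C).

Let T be the final temperature. ΣQ_i = 0:
128·0.523·(T − 333) + 169·2.36·(T − (-2.59)) + 191·0.897·(T − (-2.59)) = 0
66.94(T − 333) + 398.84(T − (-2.59)) + 171.33(T − (-2.59)) = 0
637.11 T = 20816
T = 20816 / 637.11 = 32.7 °C

T_f ≈ 32.7 °C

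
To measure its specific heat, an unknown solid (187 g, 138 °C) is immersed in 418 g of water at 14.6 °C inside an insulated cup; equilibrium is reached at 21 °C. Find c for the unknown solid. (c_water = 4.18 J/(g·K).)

m_s c (T_s − T_f) = m_water c_water (T_f − T_0):
187·c·(138 − 21) = 418·4.18·(21 − 14.6)
21879 c = 11182  ⇒  c ≈ 0.5111 J/(g·K)

c ≈ 0.511 J/(g·K)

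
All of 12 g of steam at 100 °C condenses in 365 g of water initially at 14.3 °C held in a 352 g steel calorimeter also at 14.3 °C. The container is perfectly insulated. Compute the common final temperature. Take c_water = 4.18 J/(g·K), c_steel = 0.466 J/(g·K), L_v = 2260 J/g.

T_f ≈ 32.4 °C

Heat gained plus heat lost sum to zero:
latent heat released on condensation: 12·2260 = 27120
  condensate cools 100→T: 12·4.18·(T − 100) = 50.16(T − 100)
  original water: 1525.7(T − 14.3)
  steel cup: 352·0.466·(T − 14.3) = 164.03(T − 14.3)
1739.9 T = 27120 + 5016 + 24163 = 56299
T ≈ 32.36 °C — below 100 °C, confirming all the steam condensed.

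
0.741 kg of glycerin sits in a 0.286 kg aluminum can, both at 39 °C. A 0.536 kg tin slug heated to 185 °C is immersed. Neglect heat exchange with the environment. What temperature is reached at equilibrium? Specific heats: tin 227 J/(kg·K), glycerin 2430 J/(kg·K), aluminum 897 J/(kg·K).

Net heat exchanged in the isolated system is zero:
0.536×227×(T − 185) + 0.741×2430×(T − 39) + 0.286×897×(T − 39) = 0
2178.8 T = 102739
T = 102739 / 2178.8 = 47.2 °C

T_f ≈ 47.2 °C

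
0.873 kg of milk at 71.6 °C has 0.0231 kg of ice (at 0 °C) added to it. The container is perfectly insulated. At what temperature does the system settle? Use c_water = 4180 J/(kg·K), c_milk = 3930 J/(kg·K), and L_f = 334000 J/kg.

T_f ≈ 67.5 °C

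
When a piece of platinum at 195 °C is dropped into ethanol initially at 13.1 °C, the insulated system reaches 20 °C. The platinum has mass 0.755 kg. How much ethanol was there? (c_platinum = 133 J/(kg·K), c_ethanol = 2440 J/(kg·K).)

m ≈ 1.04 kg

Heat gained plus heat lost sum to zero:
0.755·133·(20 − 195) + m·2440·(20 − 13.1) = 0
16836 m = 17573
m = 17573/16836 ≈ 1.044 kg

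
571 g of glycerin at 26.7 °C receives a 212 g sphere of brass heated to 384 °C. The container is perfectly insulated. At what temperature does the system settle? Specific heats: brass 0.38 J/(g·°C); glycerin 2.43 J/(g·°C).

Energy conservation, ΣQ = 0:
212*0.38*(T − 384) + 571*2.43*(T − 26.7) = 0
1468.1 T = 67982
T = 67982/1468.1 ≈ 46.31 °C

T_f ≈ 46.3 °C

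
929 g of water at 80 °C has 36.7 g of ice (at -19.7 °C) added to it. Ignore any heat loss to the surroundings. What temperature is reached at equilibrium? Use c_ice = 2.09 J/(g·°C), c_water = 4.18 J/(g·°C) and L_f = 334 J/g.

T_f ≈ 73.5 °C

Sum of m c ΔT and latent-heat terms is zero:
ice -19.7→0 °C: 36.7×2.09×19.7 = 1511; latent heat to melt: 36.7×334 = 12258; warm the meltwater: 153.41 T; water: 3883.2(T − 80)
4036.6 T = 310658 − 13769 = 296889
T ≈ 73.55 °C — above 0 °C, consistent with complete melting.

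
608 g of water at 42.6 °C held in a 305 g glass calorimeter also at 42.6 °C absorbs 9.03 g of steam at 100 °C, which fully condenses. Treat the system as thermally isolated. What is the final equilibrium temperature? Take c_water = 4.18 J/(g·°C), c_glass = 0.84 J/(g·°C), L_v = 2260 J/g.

Heat gained plus heat lost sum to zero:
latent heat released on condensation: 9.03×2260 = 20408; condensate cools 100→T: 9.03×4.18×(T − 100) = 37.75(T − 100); water warms: 608×4.18×(T − 42.6) = 2541.4(T − 42.6); cup: 256.2(T − 42.6)
2835.4 T = 20408 + 3774.5 + 119179 = 143362
T ≈ 50.56 °C — below 100 °C, confirming all the steam condensed.

T_f ≈ 50.6 °C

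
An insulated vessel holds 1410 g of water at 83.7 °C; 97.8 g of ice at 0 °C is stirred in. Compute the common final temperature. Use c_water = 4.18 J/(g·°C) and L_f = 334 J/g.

T_f ≈ 73.1 °C

Let T be the final temperature. ΣQ_i = 0:
fusion: m_ice L_f = 97.8·334 = 32665; warm the meltwater: 408.8 T; water cools: 1410·4.18·(T − 83.7) = 5893.8(T − 83.7)
6302.6 T = 493311 − 32665 = 460646
T ≈ 73.09 °C. Since T > 0 °C, the all-ice-melts assumption holds.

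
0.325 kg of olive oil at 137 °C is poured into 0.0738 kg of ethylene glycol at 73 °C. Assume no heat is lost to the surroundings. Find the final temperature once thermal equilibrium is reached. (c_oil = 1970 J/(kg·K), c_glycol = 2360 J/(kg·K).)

Net heat exchanged in the isolated system is zero:
0.325·1970·(T − 137) + 0.0738·2360·(T − 73) = 0
640.25(T − 137) + 174.17(T − 73) = 0
814.42 T = 100429
T = 100429/814.42 ≈ 123.31 °C

T_f ≈ 123.3 °C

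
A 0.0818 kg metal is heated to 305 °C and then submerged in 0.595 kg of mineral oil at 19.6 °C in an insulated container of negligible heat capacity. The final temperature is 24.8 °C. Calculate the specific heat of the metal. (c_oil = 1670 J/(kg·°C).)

c ≈ 225 J/(kg·°C)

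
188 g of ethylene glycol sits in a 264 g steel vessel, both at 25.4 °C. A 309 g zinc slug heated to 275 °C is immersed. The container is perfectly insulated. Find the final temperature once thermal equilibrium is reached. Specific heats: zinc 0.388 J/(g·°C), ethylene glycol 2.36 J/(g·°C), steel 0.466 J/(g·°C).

Setting the total heat transfer to zero:
309·0.388·(T − 275) + 188·2.36·(T − 25.4) + 264·0.466·(T − 25.4) = 0
119.89(T − 275) + 443.68(T − 25.4) + 123.02(T − 25.4) = 0
(119.89 + 443.68 + 123.02) T = 119.89·275 + 443.68·25.4 + 123.02·25.4
T = 47365/686.6 ≈ 68.98 °C

T_f ≈ 69.0 °C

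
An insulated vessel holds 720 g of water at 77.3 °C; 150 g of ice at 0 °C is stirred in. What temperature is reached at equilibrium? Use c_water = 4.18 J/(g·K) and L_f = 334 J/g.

T_f ≈ 50.2 °C

Net heat exchanged in the isolated system is zero:
melt ice: 150·334 = 50100
  meltwater 0→T: 150·4.18·T = 627 T
  water: 3009.6(T − 77.3)
3636.6 T = 232642 − 50100 = 182542
T ≈ 50.20 °C — above 0 °C, consistent with complete melting.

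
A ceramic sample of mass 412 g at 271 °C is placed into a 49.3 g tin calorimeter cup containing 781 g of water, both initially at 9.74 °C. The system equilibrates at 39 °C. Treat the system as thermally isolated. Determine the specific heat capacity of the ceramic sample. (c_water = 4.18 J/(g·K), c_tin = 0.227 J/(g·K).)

Setting the total heat transfer to zero:
412·c·(39 − 271) + 781·4.18·(39 − 9.74) + 49.3·0.227·(39 − 9.74) = 0
-95584 c = -95849
c = -95849/-95584 ≈ 1.003 J/(g·K)

c ≈ 1 J/(g·K)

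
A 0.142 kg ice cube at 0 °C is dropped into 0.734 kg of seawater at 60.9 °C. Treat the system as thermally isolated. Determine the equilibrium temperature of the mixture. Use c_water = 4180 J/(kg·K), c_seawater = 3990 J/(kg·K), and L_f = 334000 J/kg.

T_f ≈ 37.2 °C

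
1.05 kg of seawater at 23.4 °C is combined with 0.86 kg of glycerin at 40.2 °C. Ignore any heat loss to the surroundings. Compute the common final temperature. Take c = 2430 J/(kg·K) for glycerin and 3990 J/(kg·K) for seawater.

T_f ≈ 29.0 °C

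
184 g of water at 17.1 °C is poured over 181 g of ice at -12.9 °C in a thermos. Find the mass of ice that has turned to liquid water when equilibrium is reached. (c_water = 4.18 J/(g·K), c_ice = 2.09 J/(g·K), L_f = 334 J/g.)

m_melted ≈ 24.8 g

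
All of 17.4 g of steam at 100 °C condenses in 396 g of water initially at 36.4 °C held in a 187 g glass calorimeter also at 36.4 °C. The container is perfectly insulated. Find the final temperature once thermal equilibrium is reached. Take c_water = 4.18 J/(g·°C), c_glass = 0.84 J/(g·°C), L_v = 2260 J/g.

Sum of m c ΔT and latent-heat terms is zero:
latent heat released on condensation: 17.4×2260 = 39324; condensate cools 100→T: 17.4×4.18×(T − 100) = 72.73(T − 100); water warms: 396×4.18×(T − 36.4) = 1655.3(T − 36.4); glass cup: 187×0.84×(T − 36.4) = 157.08(T − 36.4)
1885.1 T = 39324 + 7273.2 + 65970 = 112567
T ≈ 59.71 °C, under the boiling point, so the assumption holds.

T_f ≈ 59.7 °C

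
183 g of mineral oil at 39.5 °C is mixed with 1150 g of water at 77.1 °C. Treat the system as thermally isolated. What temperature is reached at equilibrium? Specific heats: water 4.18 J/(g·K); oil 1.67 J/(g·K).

Taking heat into each body as positive, Σ m c ΔT = 0:
1150*4.18*(T − 77.1) + 183*1.67*(T − 39.5) = 0
4807(T − 77.1) + 305.61(T − 39.5) = 0
5112.6 T = 382691
T = 382691/5112.6 ≈ 74.85 °C

T_f ≈ 74.9 °C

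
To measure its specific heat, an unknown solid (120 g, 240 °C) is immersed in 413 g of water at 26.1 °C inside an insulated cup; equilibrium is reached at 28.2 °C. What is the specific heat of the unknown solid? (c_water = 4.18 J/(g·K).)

Heat gained plus heat lost sum to zero:
120×c×(28.2 − 240) + 413×4.18×(28.2 − 26.1) = 0
-25416 c = -3625.3
c = -3625.3/-25416 ≈ 0.1426 J/(g·K)

c ≈ 0.143 J/(g·K)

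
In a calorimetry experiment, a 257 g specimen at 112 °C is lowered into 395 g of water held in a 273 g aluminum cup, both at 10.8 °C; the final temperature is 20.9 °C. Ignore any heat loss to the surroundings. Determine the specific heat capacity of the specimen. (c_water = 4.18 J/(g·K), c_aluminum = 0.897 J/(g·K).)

c ≈ 0.818 J/(g·K)

Energy conservation, ΣQ = 0:
257·c·(20.9 − 112) + 395·4.18·(20.9 − 10.8) + 273·0.897·(20.9 − 10.8) = 0
-23413 c = -19149
c = -19149/-23413 ≈ 0.8179 J/(g·K)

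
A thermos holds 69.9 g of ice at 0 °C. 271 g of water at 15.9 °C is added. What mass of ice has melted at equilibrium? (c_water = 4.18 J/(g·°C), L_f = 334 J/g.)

Water can give up m c ΔT = 271·4.18·15.9 = 18011 J before reaching 0 °C.
Fully melting the ice requires m_ice L_f = 69.9·334 = 23347 J.
Since 18011 < 23347 J, not all the ice melts; equilibrium is at 0 °C.
m_melted·334 = 18011  ⇒  m_melted ≈ 53.93 g.

m_melted ≈ 53.9 g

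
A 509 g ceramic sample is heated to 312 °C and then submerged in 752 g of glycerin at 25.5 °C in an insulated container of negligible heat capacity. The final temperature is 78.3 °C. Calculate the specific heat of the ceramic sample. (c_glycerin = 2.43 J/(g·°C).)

c ≈ 0.811 J/(g·°C)

Heat lost by the ceramic sample = heat gained by the glycerin:
509·c·(312 − 78.3) = 752·2.43·(78.3 − 25.5)
118953 c = 96485  ⇒  c ≈ 0.8111 J/(g·°C)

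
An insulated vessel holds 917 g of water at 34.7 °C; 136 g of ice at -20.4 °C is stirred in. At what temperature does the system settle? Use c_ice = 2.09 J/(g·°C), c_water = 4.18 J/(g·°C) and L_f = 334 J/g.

Heat gained plus heat lost sum to zero:
warm ice to 0 °C: 136·2.09·(0 − (-20.4)) = 5798.5
  fusion: m_ice L_f = 136·334 = 45424
  meltwater 0→T: 136·4.18·T = 568.48 T
  water cools: 917·4.18·(T − 34.7) = 3833.1(T − 34.7)
4401.5 T = 133007 − 51222 = 81785
T ≈ 18.58 °C. Since T > 0 °C, the all-ice-melts assumption holds.

T_f ≈ 18.6 °C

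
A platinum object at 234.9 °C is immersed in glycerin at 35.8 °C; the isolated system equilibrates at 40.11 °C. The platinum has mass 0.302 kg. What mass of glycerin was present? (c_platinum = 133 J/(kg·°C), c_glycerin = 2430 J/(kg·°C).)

m ≈ 0.747 kg

Heat lost by the platinum = heat gained by the glycerin:
0.302×133×(234.9 − 40.11) = m×2430×(40.11 − 35.8)
10473 m = 7823.9  ⇒  m ≈ 0.747 kg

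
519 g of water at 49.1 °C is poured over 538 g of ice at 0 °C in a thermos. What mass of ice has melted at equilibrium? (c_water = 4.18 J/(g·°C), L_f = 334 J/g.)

m_melted ≈ 319 g

Water can give up m c ΔT = 519×4.18×49.1 = 106519 J before reaching 0 °C.
Melting all 538 g of ice would need 538×334 = 179692 J.
That's not enough to melt it all — equilibrium is at 0 °C with ice remaining.
Mass melted = 106519/334 ≈ 318.9 g.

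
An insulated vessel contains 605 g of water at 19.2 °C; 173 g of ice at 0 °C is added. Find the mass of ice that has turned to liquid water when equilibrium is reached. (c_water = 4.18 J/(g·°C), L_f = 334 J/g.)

Heat available from the water dropping to 0 °C: 605×4.18×19.2 = 48555 J.
Fully melting the ice requires m_ice L_f = 173×334 = 57782 J.
Since 48555 < 57782 J, not all the ice melts; equilibrium is at 0 °C.
m_melt = 48555 / L_f = 145.4 g.

m_melted ≈ 145 g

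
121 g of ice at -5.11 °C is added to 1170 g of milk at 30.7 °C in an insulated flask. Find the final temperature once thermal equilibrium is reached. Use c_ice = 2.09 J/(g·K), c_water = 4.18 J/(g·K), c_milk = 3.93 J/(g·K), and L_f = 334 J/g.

T_f ≈ 19.5 °C

Taking heat into each body as positive, Σ m c ΔT = 0:
ice -5.11→0 °C: 121×2.09×5.11 = 1292.3
  melt ice: 121×334 = 40414
  meltwater 0→T: 121×4.18×T = 505.78 T
  milk cools: 1170×3.93×(T − 30.7) = 4598.1(T − 30.7)
5103.9 T = 141162 − 41706 = 99455
T ≈ 19.49 °C (positive, so assuming full melt was valid).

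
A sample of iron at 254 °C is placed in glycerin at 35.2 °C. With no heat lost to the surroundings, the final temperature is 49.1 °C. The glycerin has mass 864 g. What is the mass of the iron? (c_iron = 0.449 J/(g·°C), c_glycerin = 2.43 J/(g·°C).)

m ≈ 317 g

Net heat exchanged in the isolated system is zero:
m×0.449×(49.1 − 254) + 864×2.43×(49.1 − 35.2) = 0
-92 m = -29183
m = -29183/-92 ≈ 317.2 g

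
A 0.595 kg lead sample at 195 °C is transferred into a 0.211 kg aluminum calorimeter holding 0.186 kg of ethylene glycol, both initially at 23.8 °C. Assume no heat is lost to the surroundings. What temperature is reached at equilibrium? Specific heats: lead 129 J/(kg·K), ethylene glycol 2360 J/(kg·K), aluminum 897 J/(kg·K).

T_f ≈ 42.4 °C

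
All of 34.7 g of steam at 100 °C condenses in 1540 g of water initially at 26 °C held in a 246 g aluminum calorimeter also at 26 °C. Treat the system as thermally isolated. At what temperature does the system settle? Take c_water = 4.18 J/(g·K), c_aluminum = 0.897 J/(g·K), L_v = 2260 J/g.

T_f ≈ 39.1 °C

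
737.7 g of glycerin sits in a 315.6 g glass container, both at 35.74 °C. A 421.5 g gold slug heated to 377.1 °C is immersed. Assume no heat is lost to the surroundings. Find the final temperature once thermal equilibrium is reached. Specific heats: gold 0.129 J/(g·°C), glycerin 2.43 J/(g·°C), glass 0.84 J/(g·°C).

T_f ≈ 44.5 °C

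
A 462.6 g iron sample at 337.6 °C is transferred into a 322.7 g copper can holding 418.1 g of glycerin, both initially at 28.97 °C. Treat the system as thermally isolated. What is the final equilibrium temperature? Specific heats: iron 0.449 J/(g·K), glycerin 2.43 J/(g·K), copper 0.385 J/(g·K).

T_f ≈ 76.5 °C

T_f is the heat-capacity-weighted average of the initial temperatures:
T_f = (207.71*337.6 + 1016*28.97 + 124.24*28.97) / (207.71 + 1016 + 124.24)
    = 103154 / 1347.9 ≈ 76.53 °C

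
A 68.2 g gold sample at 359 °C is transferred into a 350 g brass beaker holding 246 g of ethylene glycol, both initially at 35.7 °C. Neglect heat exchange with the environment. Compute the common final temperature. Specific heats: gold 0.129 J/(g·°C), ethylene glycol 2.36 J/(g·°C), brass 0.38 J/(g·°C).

T_f ≈ 39.6 °C

Heat gained plus heat lost sum to zero:
68.2*0.129*(T − 359) + 246*2.36*(T − 35.7) + 350*0.38*(T − 35.7) = 0
8.798(T − 359) + 580.56(T − 35.7) + 133(T − 35.7) = 0
722.36 T = 28633
T = 28633/722.36 ≈ 39.64 °C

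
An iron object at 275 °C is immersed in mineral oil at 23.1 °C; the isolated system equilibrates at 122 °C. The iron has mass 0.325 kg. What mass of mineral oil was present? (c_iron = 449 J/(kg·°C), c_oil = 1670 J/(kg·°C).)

m ≈ 0.135 kg

Let T be the final temperature. ΣQ_i = 0:
0.325×449×(122 − 275) + m×1670×(122 − 23.1) = 0
165163 m = 22327
m = 22327/165163 ≈ 0.1352 kg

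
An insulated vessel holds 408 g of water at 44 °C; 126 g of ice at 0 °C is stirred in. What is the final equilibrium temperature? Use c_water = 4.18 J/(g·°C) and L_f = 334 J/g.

T_f ≈ 14.8 °C

Net heat exchanged in the isolated system is zero:
fusion: m_ice L_f = 126×334 = 42084
  meltwater 0→T: 126×4.18×T = 526.68 T
  water: 1705.4(T − 44)
2232.1 T = 75039 − 42084 = 32955
T ≈ 14.76 °C. Since T > 0 °C, the all-ice-melts assumption holds.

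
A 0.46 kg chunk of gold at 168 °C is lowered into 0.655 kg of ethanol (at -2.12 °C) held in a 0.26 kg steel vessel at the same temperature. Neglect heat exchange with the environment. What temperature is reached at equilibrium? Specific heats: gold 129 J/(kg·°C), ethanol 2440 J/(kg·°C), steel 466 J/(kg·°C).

Energy conservation, ΣQ = 0:
0.46*129*(T − 168) + 0.655*2440*(T − (-2.12)) + 0.26*466*(T − (-2.12)) = 0
59.34(T − 168) + 1598.2(T − (-2.12)) + 121.16(T − (-2.12)) = 0
(59.34 + 1598.2 + 121.16) T = 59.34*168 + 1598.2*(-2.12) + 121.16*(-2.12)
T ≈ 3.56 °C

T_f ≈ 3.6 °C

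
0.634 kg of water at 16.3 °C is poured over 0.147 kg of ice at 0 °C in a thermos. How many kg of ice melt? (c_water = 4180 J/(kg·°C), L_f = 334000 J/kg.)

m_melted ≈ 0.129 kg

Water can give up m c ΔT = 0.634·4180·16.3 = 43197 J before reaching 0 °C.
To melt every bit of ice: 0.147·334000 = 49098 J.
Since 43197 < 49098 J, not all the ice melts; equilibrium is at 0 °C.
m_melted·334000 = 43197  ⇒  m_melted ≈ 0.1293 kg.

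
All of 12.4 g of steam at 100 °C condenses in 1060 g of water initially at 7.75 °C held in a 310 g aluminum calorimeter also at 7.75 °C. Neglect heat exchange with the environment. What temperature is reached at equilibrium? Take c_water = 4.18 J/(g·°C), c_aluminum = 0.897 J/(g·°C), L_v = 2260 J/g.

T_f ≈ 14.6 °C

Setting the total heat transfer to zero:
condense steam: −12.4×2260 = −28024
  condensed water 100 °C→T: 51.83(T − 100)
  water warms: 1060×4.18×(T − 7.75) = 4430.8(T − 7.75)
  cup: 278.07(T − 7.75)
4760.7 T = 28024 + 5183.2 + 36494 = 69701
T ≈ 14.64 °C — below 100 °C, confirming all the steam condensed.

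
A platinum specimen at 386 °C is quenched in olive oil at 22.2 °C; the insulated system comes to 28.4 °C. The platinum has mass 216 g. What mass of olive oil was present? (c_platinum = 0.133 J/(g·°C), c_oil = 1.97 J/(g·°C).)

m ≈ 841 g

Heat gained plus heat lost sum to zero:
216·0.133·(28.4 − 386) + m·1.97·(28.4 − 22.2) = 0
12.21 m = 10273
m = 10273/12.21 ≈ 841.1 g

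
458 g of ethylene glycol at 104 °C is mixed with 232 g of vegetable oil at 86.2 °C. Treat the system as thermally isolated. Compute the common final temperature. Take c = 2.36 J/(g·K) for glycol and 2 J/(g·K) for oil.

T_f ≈ 98.7 °C

Heat gained plus heat lost sum to zero:
458*2.36*(T − 104) + 232*2*(T − 86.2) = 0
1080.9(T − 104) + 464(T − 86.2) = 0
1544.9 T = 152408
T = 152408/1544.9 ≈ 98.65 °C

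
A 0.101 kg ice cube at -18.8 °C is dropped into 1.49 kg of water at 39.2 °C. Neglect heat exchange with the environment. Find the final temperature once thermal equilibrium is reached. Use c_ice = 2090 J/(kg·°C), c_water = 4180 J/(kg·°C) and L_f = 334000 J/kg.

Energy conservation, ΣQ = 0:
ice -18.8→0 °C: 0.101×2090×18.8 = 3968.5; fusion: m_ice L_f = 0.101×334000 = 33734; warm the meltwater: 422.18 T; water: 6228.2(T − 39.2)
6650.4 T = 244145 − 37702 = 206443
T ≈ 31.04 °C. Since T > 0 °C, the all-ice-melts assumption holds.

T_f ≈ 31.0 °C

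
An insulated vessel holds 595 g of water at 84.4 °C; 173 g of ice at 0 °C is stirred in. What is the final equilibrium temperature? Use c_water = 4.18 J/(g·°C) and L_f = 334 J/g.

T_f ≈ 47.4 °C

Conservation of energy gives ΣQ = 0:
fusion: m_ice L_f = 173·334 = 57782; meltwater 0→T: 173·4.18·T = 723.14 T; water cools: 595·4.18·(T − 84.4) = 2487.1(T − 84.4)
3210.2 T = 209911 − 57782 = 152129
T ≈ 47.39 °C (positive, so assuming full melt was valid).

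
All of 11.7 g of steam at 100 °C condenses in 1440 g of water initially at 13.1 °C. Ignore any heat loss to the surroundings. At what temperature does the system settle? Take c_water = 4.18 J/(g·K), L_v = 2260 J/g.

T_f ≈ 18.2 °C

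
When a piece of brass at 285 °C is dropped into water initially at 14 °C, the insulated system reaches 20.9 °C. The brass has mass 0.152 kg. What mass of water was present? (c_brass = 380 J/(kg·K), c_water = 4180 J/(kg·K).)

Taking heat into each body as positive, Σ m c ΔT = 0:
0.152·380·(20.9 − 285) + m·4180·(20.9 − 14) = 0
28842 m = 15254
m = 15254/28842 ≈ 0.5289 kg

m ≈ 0.529 kg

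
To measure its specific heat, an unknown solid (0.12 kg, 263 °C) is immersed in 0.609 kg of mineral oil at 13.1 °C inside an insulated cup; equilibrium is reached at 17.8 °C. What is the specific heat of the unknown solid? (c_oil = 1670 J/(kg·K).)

c ≈ 162 J/(kg·K)

Heat lost by the unknown solid = heat gained by the oil:
0.12×c×(263 − 17.8) = 0.609×1670×(17.8 − 13.1)
29.42 c = 4780  ⇒  c ≈ 162.5 J/(kg·K)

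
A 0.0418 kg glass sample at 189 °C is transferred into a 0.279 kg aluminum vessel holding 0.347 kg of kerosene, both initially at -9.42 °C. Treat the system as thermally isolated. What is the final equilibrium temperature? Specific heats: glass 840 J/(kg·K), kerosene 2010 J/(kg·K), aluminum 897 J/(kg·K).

T_f ≈ -2.3 °C

Net heat exchanged in the isolated system is zero:
0.0418·840·(T − 189) + 0.347·2010·(T − (-9.42)) + 0.279·897·(T − (-9.42)) = 0
35.11(T − 189) + 697.47(T − (-9.42)) + 250.26(T − (-9.42)) = 0
982.84 T = -2291.5
T = -2291.5 / 982.84 = -2.33 °C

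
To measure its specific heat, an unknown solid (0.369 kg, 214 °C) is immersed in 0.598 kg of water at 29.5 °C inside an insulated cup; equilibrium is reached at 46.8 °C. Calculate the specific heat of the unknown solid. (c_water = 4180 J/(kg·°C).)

c ≈ 701 J/(kg·°C)

Heat lost by the unknown solid = heat gained by the water:
0.369·c·(214 − 46.8) = 0.598·4180·(46.8 − 29.5)
61.7 c = 43244  ⇒  c ≈ 700.9 J/(kg·°C)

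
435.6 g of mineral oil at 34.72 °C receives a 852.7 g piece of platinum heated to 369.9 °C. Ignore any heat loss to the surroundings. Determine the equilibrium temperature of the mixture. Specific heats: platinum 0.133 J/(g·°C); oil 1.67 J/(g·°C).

Set heat shed by the hot body equal to heat absorbed by the cold body:
852.7*0.133*(369.9 − T) = 435.6*1.67*(T − 34.72)
113.41(369.9 − T) = 727.45(T − 34.72)
840.86 T = 67207  ⇒  T ≈ 79.93 °C

T_f ≈ 79.9 °C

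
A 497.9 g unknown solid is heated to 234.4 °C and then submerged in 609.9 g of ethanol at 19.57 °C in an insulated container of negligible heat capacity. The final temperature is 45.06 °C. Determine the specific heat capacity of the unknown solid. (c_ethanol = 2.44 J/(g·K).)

c ≈ 0.402 J/(g·K)

Energy conservation, ΣQ = 0:
497.9×c×(45.06 − 234.4) + 609.9×2.44×(45.06 − 19.57) = 0
-94272 c = -37933
c = -37933/-94272 ≈ 0.4024 J/(g·K)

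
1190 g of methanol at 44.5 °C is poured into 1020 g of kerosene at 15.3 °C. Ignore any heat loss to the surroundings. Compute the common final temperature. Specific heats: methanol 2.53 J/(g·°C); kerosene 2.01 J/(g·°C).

T_f = Σ m_i c_i T_i / Σ m_i c_i:
T_f = (3010.7·44.5 + 2050.2·15.3) / (3010.7 + 2050.2)
    = 165344 / 5060.9 ≈ 32.67 °C

T_f ≈ 32.7 °C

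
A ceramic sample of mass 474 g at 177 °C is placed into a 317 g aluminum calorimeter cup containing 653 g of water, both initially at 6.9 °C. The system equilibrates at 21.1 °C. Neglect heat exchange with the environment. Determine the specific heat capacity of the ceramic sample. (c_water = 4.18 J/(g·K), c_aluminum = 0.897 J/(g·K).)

c ≈ 0.579 J/(g·K)

Taking heat into each body as positive, Σ m c ΔT = 0:
474·c·(21.1 − 177) + 653·4.18·(21.1 − 6.9) + 317·0.897·(21.1 − 6.9) = 0
-73897 c = -42797
c = -42797/-73897 ≈ 0.5792 J/(g·K)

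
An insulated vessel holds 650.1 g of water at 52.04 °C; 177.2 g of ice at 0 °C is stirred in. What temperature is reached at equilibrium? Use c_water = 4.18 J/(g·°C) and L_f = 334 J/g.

Conservation of energy gives ΣQ = 0:
fusion: m_ice L_f = 177.2×334 = 59185
  warm the meltwater: 740.7 T
  water: 2717.4(T − 52.04)
3458.1 T = 141414 − 59185 = 82230
T ≈ 23.78 °C — above 0 °C, consistent with complete melting.

T_f ≈ 23.8 °C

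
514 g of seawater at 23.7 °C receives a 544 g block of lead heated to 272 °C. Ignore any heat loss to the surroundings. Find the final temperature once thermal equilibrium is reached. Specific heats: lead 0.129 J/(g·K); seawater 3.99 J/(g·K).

With ΣQ=0 the equilibrium temperature is the m·c-weighted mean:
T_f = (70.18*272 + 2050.9*23.7) / (70.18 + 2050.9)
    = 67693 / 2121 ≈ 31.92 °C

T_f ≈ 31.9 °C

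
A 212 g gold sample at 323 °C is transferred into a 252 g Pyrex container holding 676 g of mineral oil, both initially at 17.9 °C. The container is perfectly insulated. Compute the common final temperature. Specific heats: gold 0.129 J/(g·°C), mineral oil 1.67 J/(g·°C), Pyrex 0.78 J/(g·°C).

Conservation of energy gives ΣQ = 0:
212*0.129*(T − 323) + 676*1.67*(T − 17.9) + 252*0.78*(T − 17.9) = 0
(27.35 + 1128.9 + 196.56) T = 27.35*323 + 1128.9*17.9 + 196.56*17.9
T = 32559/1352.8 ≈ 24.07 °C

T_f ≈ 24.1 °C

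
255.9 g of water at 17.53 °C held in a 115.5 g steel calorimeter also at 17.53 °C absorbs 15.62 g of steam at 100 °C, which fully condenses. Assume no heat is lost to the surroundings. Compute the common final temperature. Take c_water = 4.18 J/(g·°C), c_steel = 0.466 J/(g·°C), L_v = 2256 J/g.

T_f ≈ 51.7 °C

Taking heat into each body as positive, Σ m c ΔT = 0:
latent heat released on condensation: 15.62×2256 = 35239; condensed water 100 °C→T: 65.29(T − 100); original water: 1069.7(T − 17.53); cup: 53.82(T − 17.53)
1188.8 T = 35239 + 6529.2 + 19695 = 61463
T ≈ 51.70 °C, under the boiling point, so the assumption holds.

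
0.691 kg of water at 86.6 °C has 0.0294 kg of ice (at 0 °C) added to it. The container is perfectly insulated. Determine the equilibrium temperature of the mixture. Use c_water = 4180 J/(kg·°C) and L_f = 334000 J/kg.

T_f ≈ 79.8 °C

Heat gained plus heat lost sum to zero:
fusion: m_ice L_f = 0.0294×334000 = 9819.6; meltwater 0→T: 0.0294×4180×T = 122.89 T; water cools: 0.691×4180×(T − 86.6) = 2888.4(T − 86.6)
3011.3 T = 250134 − 9819.6 = 240314
T ≈ 79.80 °C (positive, so assuming full melt was valid).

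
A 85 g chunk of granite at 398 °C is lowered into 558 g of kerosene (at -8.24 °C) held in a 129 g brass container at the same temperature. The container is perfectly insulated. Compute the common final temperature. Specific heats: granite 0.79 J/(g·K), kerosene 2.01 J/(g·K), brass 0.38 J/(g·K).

T_f ≈ 13.8 °C

Taking heat into each body as positive, Σ m c ΔT = 0:
85·0.79·(T − 398) + 558·2.01·(T − (-8.24)) + 129·0.38·(T − (-8.24)) = 0
67.15(T − 398) + 1121.6(T − (-8.24)) + 49.02(T − (-8.24)) = 0
(67.15 + 1121.6 + 49.02) T = 67.15·398 + 1121.6·(-8.24) + 49.02·(-8.24)
T = 17080 / 1237.8 = 13.8 °C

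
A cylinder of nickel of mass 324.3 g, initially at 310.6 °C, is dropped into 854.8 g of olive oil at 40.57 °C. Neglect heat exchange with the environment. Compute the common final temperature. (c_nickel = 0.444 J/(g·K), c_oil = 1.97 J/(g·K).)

T_f ≈ 61.8 °C

Set heat shed by the hot body equal to heat absorbed by the cold body:
324.3×0.444×(310.6 − T) = 854.8×1.97×(T − 40.57)
143.99(310.6 − T) = 1684(T − 40.57)
1827.9 T = 113041  ⇒  T ≈ 61.84 °C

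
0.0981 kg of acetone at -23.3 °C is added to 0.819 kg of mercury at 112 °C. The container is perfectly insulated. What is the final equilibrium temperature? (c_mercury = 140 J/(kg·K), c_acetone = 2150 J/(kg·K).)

Heat lost by the mercury equals heat gained by the acetone:
0.819×140×(112 − T) = 0.0981×2150×(T − (-23.3))
114.66(112 − T) = 210.92(T − (-23.3))
325.58 T = 7927.6  ⇒  T ≈ 24.35 °C

T_f ≈ 24.3 °C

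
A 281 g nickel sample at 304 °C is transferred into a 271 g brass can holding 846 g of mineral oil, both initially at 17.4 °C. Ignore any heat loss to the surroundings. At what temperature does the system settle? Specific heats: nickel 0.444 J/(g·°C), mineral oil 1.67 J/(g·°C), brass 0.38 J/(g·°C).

With ΣQ=0 the equilibrium temperature is the m·c-weighted mean:
T_f = (124.76*304 + 1412.8*17.4 + 102.98*17.4) / (124.76 + 1412.8 + 102.98)
    = 64303 / 1640.6 ≈ 39.20 °C

T_f ≈ 39.2 °C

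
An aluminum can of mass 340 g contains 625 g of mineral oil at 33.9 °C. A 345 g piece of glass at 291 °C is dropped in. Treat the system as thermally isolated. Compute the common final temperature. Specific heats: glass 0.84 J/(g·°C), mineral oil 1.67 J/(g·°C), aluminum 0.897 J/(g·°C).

T_f ≈ 79.4 °C

Conservation of energy gives ΣQ = 0:
345×0.84×(T − 291) + 625×1.67×(T − 33.9) + 340×0.897×(T − 33.9) = 0
289.8(T − 291) + 1043.8(T − 33.9) + 304.98(T − 33.9) = 0
(289.8 + 1043.8 + 304.98) T = 289.8×291 + 1043.8×33.9 + 304.98×33.9
T = 130054/1638.5 ≈ 79.37 °C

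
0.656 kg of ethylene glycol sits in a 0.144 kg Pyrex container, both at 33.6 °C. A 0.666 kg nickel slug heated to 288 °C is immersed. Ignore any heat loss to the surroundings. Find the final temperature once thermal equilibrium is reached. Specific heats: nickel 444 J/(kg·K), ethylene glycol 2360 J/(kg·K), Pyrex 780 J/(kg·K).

Heat gained plus heat lost sum to zero:
0.666×444×(T − 288) + 0.656×2360×(T − 33.6) + 0.144×780×(T − 33.6) = 0
(295.7 + 1548.2 + 112.32) T = 295.7×288 + 1548.2×33.6 + 112.32×33.6
T ≈ 72.06 °C

T_f ≈ 72.1 °C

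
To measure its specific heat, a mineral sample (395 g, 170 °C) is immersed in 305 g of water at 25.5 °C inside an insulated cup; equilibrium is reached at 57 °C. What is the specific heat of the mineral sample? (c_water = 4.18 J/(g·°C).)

Let T be the final temperature. ΣQ_i = 0:
395·c·(57 − 170) + 305·4.18·(57 − 25.5) = 0
-44635 c = -40159
c = -40159/-44635 ≈ 0.8997 J/(g·°C)

c ≈ 0.9 J/(g·°C)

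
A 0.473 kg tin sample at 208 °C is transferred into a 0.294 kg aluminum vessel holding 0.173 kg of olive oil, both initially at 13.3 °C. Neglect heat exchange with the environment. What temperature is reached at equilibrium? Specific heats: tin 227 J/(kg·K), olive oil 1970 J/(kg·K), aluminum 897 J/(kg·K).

Heat gained plus heat lost sum to zero:
0.473×227×(T − 208) + 0.173×1970×(T − 13.3) + 0.294×897×(T − 13.3) = 0
107.37(T − 208) + 340.81(T − 13.3) + 263.72(T − 13.3) = 0
711.9 T = 30373
T = 30373 / 711.9 = 42.7 °C

T_f ≈ 42.7 °C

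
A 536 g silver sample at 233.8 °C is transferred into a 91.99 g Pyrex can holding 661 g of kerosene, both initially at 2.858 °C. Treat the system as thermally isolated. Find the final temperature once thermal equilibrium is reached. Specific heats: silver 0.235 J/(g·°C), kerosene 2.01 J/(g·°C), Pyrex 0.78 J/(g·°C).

T_f ≈ 21.9 °C

T_f is the heat-capacity-weighted average of the initial temperatures:
T_f = (125.96·233.8 + 1328.6·2.858 + 71.75·2.858) / (125.96 + 1328.6 + 71.75)
    = 33452 / 1526.3 ≈ 21.92 °C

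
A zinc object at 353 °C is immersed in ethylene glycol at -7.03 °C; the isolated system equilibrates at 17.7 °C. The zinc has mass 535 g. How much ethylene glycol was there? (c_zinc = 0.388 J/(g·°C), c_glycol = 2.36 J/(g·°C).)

|Q_zinc| = |Q_glycol|:
535·0.388·(353 − 17.7) = m·2.36·(17.7 − (-7.03))
58.36 m = 69602  ⇒  m ≈ 1193 g

m ≈ 1190 g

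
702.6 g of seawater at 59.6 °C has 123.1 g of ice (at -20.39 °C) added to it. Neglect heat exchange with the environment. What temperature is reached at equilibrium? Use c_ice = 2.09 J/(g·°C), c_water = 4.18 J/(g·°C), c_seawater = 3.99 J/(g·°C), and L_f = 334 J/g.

T_f ≈ 36.4 °C

Net heat exchanged in the isolated system is zero:
warm ice to 0 °C: 123.1·2.09·(0 − (-20.39)) = 5245.9
  latent heat to melt: 123.1·334 = 41115
  meltwater 0→T: 123.1·4.18·T = 514.56 T
  seawater cools: 702.6·3.99·(T − 59.6) = 2803.4(T − 59.6)
3317.9 T = 167081 − 46361 = 120720
T ≈ 36.38 °C (positive, so assuming full melt was valid).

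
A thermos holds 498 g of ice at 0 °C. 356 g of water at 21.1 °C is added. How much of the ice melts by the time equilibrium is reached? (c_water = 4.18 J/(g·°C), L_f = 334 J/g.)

m_melted ≈ 94 g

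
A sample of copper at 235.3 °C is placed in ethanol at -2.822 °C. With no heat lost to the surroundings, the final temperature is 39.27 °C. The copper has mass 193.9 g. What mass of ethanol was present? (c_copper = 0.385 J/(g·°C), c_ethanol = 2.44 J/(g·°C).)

m ≈ 142 g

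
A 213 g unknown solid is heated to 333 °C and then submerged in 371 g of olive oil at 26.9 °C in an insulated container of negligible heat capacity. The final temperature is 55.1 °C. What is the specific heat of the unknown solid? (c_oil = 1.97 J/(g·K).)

Let T be the final temperature. ΣQ_i = 0:
213×c×(55.1 − 333) + 371×1.97×(55.1 − 26.9) = 0
-59193 c = -20611
c = -20611/-59193 ≈ 0.3482 J/(g·K)

c ≈ 0.348 J/(g·K)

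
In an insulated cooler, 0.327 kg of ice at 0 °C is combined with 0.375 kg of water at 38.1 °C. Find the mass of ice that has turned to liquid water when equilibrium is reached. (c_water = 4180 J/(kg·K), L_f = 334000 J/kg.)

m_melted ≈ 0.179 kg

Water can give up m c ΔT = 0.375×4180×38.1 = 59722 J before reaching 0 °C.
Fully melting the ice requires m_ice L_f = 0.327×334000 = 109218 J.
Since 59722 < 109218 J, not all the ice melts; equilibrium is at 0 °C.
m_melted×334000 = 59722  ⇒  m_melted ≈ 0.1788 kg.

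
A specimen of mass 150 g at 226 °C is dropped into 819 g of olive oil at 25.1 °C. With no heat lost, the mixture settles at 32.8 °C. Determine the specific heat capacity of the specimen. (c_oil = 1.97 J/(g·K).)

c ≈ 0.429 J/(g·K)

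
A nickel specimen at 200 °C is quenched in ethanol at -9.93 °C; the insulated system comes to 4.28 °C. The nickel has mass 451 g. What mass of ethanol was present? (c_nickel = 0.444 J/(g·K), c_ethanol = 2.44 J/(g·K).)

Heat lost by the nickel = heat gained by the ethanol:
451·0.444·(200 − 4.28) = m·2.44·(4.28 − (-9.93))
34.67 m = 39192  ⇒  m ≈ 1130 g

m ≈ 1130 g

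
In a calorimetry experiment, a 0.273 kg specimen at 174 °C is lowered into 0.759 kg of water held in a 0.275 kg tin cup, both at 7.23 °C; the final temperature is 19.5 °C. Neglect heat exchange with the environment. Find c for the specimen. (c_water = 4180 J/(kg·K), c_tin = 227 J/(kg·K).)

c ≈ 941 J/(kg·K)

Heat gained plus heat lost sum to zero:
0.273·c·(19.5 − 174) + 0.759·4180·(19.5 − 7.23) + 0.275·227·(19.5 − 7.23) = 0
-42.18 c = -39694
c = -39694/-42.18 ≈ 941.1 J/(kg·K)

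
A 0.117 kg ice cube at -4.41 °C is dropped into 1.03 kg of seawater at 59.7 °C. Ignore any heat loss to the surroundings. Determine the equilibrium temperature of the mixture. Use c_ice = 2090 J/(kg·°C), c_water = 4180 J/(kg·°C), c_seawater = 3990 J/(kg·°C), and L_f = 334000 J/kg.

T_f ≈ 44.6 °C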